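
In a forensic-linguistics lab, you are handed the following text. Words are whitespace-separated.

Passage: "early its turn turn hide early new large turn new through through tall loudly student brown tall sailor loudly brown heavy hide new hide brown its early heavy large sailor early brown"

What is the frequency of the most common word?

4

Frequencies: early:4, brown:4, turn:3, hide:3, new:3, its:2, large:2, through:2, tall:2, loudly:2, sailor:2, heavy:2, student:1
Most common: 'early' with frequency 4.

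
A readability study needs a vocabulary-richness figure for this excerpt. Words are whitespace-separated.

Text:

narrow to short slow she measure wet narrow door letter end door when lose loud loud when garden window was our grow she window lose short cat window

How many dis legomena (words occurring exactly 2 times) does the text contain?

Frequencies: window:3, narrow:2, short:2, she:2, door:2, when:2, lose:2, loud:2, to:1, slow:1, measure:1, wet:1, letter:1, end:1, garden:1, was:1, our:1, grow:1, cat:1
Words with frequency 2: door, lose, loud, narrow, she, short, when

7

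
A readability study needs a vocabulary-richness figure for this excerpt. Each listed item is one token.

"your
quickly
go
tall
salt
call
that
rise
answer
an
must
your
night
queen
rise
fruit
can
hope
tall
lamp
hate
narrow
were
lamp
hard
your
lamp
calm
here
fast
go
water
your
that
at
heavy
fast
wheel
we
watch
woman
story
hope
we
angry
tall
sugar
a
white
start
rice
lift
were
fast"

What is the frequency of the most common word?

4

Frequencies: your:4, tall:3, lamp:3, fast:3, go:2, that:2, rise:2, hope:2, were:2, we:2, quickly:1, salt:1, call:1, answer:1, an:1, must:1, night:1, queen:1, fruit:1, can:1, … (19 more, each freq 1)
Most common: 'your' with frequency 4.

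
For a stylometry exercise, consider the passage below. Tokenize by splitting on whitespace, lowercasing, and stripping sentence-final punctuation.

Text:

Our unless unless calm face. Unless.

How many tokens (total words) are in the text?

6

Tokens: our, unless, unless, calm, face, unless
N = 6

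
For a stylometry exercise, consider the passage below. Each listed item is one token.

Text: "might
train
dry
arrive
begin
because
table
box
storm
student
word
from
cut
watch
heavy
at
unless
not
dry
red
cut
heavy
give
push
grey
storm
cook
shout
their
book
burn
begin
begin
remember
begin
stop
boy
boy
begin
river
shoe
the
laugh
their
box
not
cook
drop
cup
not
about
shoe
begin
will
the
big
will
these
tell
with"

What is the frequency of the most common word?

6

Frequencies: begin:6, not:3, dry:2, box:2, storm:2, cut:2, heavy:2, cook:2, their:2, boy:2, shoe:2, the:2, will:2, might:1, train:1, arrive:1, because:1, table:1, student:1, word:1, … (22 more, each freq 1)
Most common: 'begin' with frequency 6.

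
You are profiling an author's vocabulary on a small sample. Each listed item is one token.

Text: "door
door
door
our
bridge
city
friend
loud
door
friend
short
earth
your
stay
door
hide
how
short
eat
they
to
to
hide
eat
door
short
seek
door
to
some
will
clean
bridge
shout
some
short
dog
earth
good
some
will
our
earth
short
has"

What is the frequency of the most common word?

Frequencies: door:7, short:5, earth:3, to:3, some:3, our:2, bridge:2, friend:2, hide:2, eat:2, will:2, city:1, loud:1, your:1, stay:1, how:1, they:1, seek:1, clean:1, shout:1, … (3 more, each freq 1)
Most common: 'door' with frequency 7.

7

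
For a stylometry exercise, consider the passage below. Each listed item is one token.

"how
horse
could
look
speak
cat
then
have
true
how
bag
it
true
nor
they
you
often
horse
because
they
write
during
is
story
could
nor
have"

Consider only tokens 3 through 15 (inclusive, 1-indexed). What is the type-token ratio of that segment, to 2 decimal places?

Segment tokens 3–15: could, look, speak, cat, then, have, true, how, bag, it, true, nor, they
Segment N = 13, segment V = 12.
TTR = 12 / 13 = 0.92

0.92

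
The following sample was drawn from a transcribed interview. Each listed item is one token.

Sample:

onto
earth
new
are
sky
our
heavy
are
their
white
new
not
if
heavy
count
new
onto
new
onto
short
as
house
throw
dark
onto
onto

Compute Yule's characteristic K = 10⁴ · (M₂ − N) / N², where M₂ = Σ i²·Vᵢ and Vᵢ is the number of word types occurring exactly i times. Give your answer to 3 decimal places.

532.544

Frequencies: onto:5, new:4, are:2, heavy:2, earth:1, sky:1, our:1, their:1, white:1, not:1, if:1, count:1, short:1, as:1, house:1, throw:1, dark:1
N = 26. Frequency spectrum: V_1=13, V_2=2, V_4=1, V_5=1
M₂ = 1²·13 + 2²·2 + 4²·1 + 5²·1 = 62
K = 10000 × (62 − 26) / 26² = 532.544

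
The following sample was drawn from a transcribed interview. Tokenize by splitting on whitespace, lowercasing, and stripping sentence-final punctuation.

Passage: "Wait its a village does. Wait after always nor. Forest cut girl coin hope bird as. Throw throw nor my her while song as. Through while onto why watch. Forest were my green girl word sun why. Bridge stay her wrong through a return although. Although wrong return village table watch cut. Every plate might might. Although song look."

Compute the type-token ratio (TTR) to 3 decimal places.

0.644

N = 59 tokens, V = 38 types.
TTR = V / N = 38 / 59 = 0.644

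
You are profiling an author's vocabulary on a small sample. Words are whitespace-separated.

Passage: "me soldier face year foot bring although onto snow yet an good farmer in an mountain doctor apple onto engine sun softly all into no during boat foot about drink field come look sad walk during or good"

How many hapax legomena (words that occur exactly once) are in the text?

28

Frequencies: foot:2, onto:2, an:2, good:2, during:2, me:1, soldier:1, face:1, year:1, bring:1, although:1, snow:1, yet:1, farmer:1, in:1, mountain:1, doctor:1, apple:1, engine:1, sun:1, … (13 more, each freq 1)
Hapax (freq=1): about, all, although, apple, boat, bring, come, doctor, drink, engine, face, farmer, field, in, into, look, me, mountain, no, or, sad, snow, softly, soldier, sun, walk, year, yet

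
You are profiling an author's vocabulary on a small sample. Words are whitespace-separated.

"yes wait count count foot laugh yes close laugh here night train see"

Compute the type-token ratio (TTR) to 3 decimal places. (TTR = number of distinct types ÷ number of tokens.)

N = 13 tokens, V = 10 types.
TTR = V / N = 10 / 13 = 0.769

0.769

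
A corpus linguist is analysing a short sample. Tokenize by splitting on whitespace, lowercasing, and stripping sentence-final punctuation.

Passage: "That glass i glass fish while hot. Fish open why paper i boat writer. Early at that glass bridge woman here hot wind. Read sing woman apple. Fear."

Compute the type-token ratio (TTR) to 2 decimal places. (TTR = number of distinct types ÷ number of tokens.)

0.75

N = 28 tokens, V = 21 types.
TTR = V / N = 21 / 28 = 0.75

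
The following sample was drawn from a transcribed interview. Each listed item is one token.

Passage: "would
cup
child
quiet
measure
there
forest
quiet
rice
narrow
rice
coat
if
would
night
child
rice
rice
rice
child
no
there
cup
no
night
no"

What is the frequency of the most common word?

Frequencies: rice:5, child:3, no:3, would:2, cup:2, quiet:2, there:2, night:2, measure:1, forest:1, narrow:1, coat:1, if:1
Most common: 'rice' with frequency 5.

5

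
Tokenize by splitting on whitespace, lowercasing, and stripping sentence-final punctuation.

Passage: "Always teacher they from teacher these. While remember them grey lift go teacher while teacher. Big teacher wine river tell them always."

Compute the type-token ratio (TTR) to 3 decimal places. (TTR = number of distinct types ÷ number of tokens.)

N = 22 tokens, V = 15 types.
TTR = V / N = 15 / 22 = 0.682

0.682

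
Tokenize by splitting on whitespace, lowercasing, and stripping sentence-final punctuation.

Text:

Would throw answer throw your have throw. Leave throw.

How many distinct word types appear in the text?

6

Distinct types: {answer, have, leave, throw, would, your}
V = 6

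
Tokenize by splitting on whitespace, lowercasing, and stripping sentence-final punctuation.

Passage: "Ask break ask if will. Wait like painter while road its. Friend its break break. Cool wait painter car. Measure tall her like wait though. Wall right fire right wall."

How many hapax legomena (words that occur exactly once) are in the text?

12

Frequencies: break:3, wait:3, ask:2, like:2, painter:2, its:2, wall:2, right:2, if:1, will:1, while:1, road:1, friend:1, cool:1, car:1, measure:1, tall:1, her:1, though:1, fire:1
Hapax (freq=1): car, cool, fire, friend, her, if, measure, road, tall, though, while, will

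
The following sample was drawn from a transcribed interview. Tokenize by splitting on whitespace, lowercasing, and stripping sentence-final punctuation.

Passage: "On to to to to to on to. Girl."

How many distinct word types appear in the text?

3

Distinct types: {girl, on, to}
V = 3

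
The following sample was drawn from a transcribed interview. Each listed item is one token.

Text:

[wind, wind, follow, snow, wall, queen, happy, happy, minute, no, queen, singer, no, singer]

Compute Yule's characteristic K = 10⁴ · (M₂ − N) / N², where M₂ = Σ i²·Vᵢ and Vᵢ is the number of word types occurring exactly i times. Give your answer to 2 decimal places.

Frequencies: wind:2, queen:2, happy:2, no:2, singer:2, follow:1, snow:1, wall:1, minute:1
N = 14. Frequency spectrum: V_1=4, V_2=5
M₂ = 1²·4 + 2²·5 = 24
K = 10000 × (24 − 14) / 14² = 510.20

510.20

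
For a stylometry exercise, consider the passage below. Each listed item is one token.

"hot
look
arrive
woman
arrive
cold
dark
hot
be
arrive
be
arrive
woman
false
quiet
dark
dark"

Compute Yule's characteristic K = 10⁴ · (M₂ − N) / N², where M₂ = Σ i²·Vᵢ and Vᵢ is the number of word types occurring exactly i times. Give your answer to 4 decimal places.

Frequencies: arrive:4, dark:3, hot:2, woman:2, be:2, look:1, cold:1, false:1, quiet:1
N = 17. Frequency spectrum: V_1=4, V_2=3, V_3=1, V_4=1
M₂ = 1²·4 + 2²·3 + 3²·1 + 4²·1 = 41
K = 10000 × (41 − 17) / 17² = 830.4498

830.4498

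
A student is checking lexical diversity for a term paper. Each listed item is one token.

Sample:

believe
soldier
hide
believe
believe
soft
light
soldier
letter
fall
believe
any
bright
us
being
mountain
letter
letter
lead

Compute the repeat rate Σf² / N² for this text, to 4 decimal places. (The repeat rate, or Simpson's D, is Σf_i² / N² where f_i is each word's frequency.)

0.1080

Frequencies: believe:4, letter:3, soldier:2, hide:1, soft:1, light:1, fall:1, any:1, bright:1, us:1, being:1, mountain:1, lead:1
Σf² = 39; N² = 361
Repeat rate = 39 / 361 = 0.1080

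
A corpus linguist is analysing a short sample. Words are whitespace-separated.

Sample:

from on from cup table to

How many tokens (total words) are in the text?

6

Tokens: from, on, from, cup, table, to
N = 6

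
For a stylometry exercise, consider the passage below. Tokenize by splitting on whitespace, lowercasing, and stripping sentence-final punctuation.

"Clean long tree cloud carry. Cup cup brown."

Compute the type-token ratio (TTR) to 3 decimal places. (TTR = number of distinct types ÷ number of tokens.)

N = 8 tokens, V = 7 types.
TTR = V / N = 7 / 8 = 0.875

0.875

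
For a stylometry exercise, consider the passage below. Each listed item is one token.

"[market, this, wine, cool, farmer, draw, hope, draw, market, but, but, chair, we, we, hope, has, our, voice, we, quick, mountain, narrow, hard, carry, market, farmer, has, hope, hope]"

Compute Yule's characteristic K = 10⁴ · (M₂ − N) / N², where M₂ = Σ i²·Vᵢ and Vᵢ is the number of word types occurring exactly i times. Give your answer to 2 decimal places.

Frequencies: hope:4, market:3, we:3, farmer:2, draw:2, but:2, has:2, this:1, wine:1, cool:1, chair:1, our:1, voice:1, quick:1, mountain:1, narrow:1, hard:1, carry:1
N = 29. Frequency spectrum: V_1=11, V_2=4, V_3=2, V_4=1
M₂ = 1²·11 + 2²·4 + 3²·2 + 4²·1 = 61
K = 10000 × (61 − 29) / 29² = 380.50

380.50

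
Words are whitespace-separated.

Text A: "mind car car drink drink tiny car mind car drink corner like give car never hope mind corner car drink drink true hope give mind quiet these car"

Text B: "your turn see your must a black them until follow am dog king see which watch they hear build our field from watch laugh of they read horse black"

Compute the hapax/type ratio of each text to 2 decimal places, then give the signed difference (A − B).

A: hapax=6, V=12, ratio=0.50
B: hapax=19, V=24, ratio=0.79
Difference = 0.50 − 0.79 = -0.29

-0.29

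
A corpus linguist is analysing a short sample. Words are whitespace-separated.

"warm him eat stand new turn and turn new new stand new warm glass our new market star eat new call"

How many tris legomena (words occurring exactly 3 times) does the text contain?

0

Frequencies: new:6, warm:2, eat:2, stand:2, turn:2, him:1, and:1, glass:1, our:1, market:1, star:1, call:1
Words with frequency 3: (none)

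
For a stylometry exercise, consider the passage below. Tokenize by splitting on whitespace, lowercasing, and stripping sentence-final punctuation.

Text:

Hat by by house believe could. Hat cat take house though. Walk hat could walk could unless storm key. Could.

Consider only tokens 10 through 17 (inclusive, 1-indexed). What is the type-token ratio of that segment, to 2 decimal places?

Segment tokens 10–17: house, though, walk, hat, could, walk, could, unless
Segment N = 8, segment V = 6.
TTR = 6 / 8 = 0.75

0.75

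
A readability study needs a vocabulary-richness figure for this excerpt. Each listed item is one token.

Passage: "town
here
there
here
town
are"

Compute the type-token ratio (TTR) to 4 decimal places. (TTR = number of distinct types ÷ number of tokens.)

N = 6 tokens, V = 4 types.
TTR = V / N = 4 / 6 = 0.6667

0.6667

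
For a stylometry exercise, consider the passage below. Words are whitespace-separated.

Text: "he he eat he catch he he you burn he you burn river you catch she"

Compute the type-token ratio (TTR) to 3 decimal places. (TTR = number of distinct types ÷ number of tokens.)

0.438

N = 16 tokens, V = 7 types.
TTR = V / N = 7 / 16 = 0.438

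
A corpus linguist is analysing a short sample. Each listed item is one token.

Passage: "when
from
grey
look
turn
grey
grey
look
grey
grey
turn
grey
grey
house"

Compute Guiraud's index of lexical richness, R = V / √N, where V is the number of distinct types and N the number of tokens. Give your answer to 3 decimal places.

N = 14, V = 6.
√N = 3.741657
R = 6 / 3.741657 = 1.604

1.604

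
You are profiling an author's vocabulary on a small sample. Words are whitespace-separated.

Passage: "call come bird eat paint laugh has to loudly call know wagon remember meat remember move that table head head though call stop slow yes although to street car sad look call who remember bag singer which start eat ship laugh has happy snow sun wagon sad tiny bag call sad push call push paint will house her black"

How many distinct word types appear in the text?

Distinct types: {although, bag, bird, black, call, car, come, eat, happy, has, head, her, house, know, laugh, look, loudly, meat, move, paint, push, remember, sad, ship, singer, slow, snow, start, stop, street, sun, table, that, though, tiny, to, wagon, which, who, will, yes}
V = 41

41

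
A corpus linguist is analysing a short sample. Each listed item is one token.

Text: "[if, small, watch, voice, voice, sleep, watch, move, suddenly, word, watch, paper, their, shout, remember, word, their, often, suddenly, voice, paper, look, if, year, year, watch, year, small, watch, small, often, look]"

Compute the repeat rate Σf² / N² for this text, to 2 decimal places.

0.08

Frequencies: watch:5, small:3, voice:3, year:3, if:2, suddenly:2, word:2, paper:2, their:2, often:2, look:2, sleep:1, move:1, shout:1, remember:1
Σf² = 84; N² = 1024
Repeat rate = 84 / 1024 = 0.08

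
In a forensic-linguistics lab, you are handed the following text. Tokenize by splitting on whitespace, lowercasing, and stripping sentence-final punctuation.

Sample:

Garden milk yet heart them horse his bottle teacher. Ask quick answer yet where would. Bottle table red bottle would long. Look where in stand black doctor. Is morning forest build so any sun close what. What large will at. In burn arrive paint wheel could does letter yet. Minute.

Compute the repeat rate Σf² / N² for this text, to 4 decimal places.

Frequencies: yet:3, bottle:3, where:2, would:2, in:2, what:2, garden:1, milk:1, heart:1, them:1, horse:1, his:1, teacher:1, ask:1, quick:1, answer:1, table:1, red:1, long:1, look:1, … (22 more, each freq 1)
Σf² = 70; N² = 2500
Repeat rate = 70 / 2500 = 0.0280

0.0280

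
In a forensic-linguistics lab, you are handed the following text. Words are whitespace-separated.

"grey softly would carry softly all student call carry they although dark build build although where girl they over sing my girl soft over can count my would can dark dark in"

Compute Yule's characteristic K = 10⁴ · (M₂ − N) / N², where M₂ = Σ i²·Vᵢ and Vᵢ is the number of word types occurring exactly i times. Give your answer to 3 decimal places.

253.906

Frequencies: dark:3, softly:2, would:2, carry:2, they:2, although:2, build:2, girl:2, over:2, my:2, can:2, grey:1, all:1, student:1, call:1, where:1, sing:1, soft:1, count:1, in:1
N = 32. Frequency spectrum: V_1=9, V_2=10, V_3=1
M₂ = 1²·9 + 2²·10 + 3²·1 = 58
K = 10000 × (58 − 32) / 32² = 253.906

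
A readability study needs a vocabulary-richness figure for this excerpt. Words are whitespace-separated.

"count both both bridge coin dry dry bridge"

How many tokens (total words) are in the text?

8

Tokens: count, both, both, bridge, coin, dry, dry, bridge
N = 8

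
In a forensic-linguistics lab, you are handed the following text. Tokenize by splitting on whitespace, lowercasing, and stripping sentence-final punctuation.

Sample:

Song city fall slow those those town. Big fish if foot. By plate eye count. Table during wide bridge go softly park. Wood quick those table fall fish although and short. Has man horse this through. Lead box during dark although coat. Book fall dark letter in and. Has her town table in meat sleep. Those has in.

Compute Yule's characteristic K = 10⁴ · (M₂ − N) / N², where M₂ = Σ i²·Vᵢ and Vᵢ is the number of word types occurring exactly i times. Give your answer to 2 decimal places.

Frequencies: those:4, fall:3, table:3, has:3, in:3, town:2, fish:2, during:2, although:2, and:2, dark:2, song:1, city:1, slow:1, big:1, if:1, foot:1, by:1, plate:1, eye:1, … (21 more, each freq 1)
N = 58. Frequency spectrum: V_1=30, V_2=6, V_3=4, V_4=1
M₂ = 1²·30 + 2²·6 + 3²·4 + 4²·1 = 106
K = 10000 × (106 − 58) / 58² = 142.69

142.69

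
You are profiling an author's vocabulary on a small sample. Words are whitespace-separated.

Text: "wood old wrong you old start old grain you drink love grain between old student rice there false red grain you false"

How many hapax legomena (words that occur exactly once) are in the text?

10

Frequencies: old:4, you:3, grain:3, false:2, wood:1, wrong:1, start:1, drink:1, love:1, between:1, student:1, rice:1, there:1, red:1
Hapax (freq=1): between, drink, love, red, rice, start, student, there, wood, wrong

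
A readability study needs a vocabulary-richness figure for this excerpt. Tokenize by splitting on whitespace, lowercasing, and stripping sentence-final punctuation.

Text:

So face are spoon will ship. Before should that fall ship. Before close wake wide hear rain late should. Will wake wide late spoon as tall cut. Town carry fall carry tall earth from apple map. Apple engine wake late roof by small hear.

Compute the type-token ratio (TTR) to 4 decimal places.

0.6591

N = 44 tokens, V = 29 types.
TTR = V / N = 29 / 44 = 0.6591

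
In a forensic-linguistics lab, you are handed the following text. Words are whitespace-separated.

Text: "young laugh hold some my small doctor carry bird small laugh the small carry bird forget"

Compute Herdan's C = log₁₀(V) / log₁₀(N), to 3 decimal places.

0.865

N = 16, V = 11.
log₁₀(V) = 1.041393, log₁₀(N) = 1.204120
C = 1.041393 / 1.204120 = 0.865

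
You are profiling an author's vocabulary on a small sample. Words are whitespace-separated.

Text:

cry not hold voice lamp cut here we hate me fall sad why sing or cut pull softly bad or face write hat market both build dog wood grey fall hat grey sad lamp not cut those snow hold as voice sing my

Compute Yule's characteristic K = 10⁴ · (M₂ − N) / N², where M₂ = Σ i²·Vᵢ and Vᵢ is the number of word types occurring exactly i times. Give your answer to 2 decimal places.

Frequencies: cut:3, not:2, hold:2, voice:2, lamp:2, fall:2, sad:2, sing:2, or:2, hat:2, grey:2, cry:1, here:1, we:1, hate:1, me:1, why:1, pull:1, softly:1, bad:1, … (11 more, each freq 1)
N = 43. Frequency spectrum: V_1=20, V_2=10, V_3=1
M₂ = 1²·20 + 2²·10 + 3²·1 = 69
K = 10000 × (69 − 43) / 43² = 140.62

140.62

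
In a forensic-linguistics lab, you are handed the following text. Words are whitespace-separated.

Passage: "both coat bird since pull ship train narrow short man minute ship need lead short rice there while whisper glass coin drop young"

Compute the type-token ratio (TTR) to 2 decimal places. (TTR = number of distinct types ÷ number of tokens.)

0.91

N = 23 tokens, V = 21 types.
TTR = V / N = 21 / 23 = 0.91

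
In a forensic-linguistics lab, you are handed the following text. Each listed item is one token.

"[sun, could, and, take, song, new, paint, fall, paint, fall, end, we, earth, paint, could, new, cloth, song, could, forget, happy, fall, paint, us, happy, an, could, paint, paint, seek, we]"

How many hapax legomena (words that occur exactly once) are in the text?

Frequencies: paint:6, could:4, fall:3, song:2, new:2, we:2, happy:2, sun:1, and:1, take:1, end:1, earth:1, cloth:1, forget:1, us:1, an:1, seek:1
Hapax (freq=1): an, and, cloth, earth, end, forget, seek, sun, take, us

10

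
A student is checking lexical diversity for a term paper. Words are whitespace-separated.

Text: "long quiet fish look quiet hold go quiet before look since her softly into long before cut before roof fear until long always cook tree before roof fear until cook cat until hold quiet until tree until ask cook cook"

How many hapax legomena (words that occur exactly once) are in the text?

10

Frequencies: until:5, quiet:4, before:4, cook:4, long:3, look:2, hold:2, roof:2, fear:2, tree:2, fish:1, go:1, since:1, her:1, softly:1, into:1, cut:1, always:1, cat:1, ask:1
Hapax (freq=1): always, ask, cat, cut, fish, go, her, into, since, softly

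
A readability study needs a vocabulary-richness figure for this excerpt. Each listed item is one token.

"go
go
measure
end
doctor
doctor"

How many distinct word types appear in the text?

4

Distinct types: {doctor, end, go, measure}
V = 4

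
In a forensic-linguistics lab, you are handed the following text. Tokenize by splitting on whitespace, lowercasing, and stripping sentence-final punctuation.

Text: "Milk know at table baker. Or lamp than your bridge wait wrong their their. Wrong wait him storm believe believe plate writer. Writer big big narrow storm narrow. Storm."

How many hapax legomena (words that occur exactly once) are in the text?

12

Frequencies: storm:3, wait:2, wrong:2, their:2, believe:2, writer:2, big:2, narrow:2, milk:1, know:1, at:1, table:1, baker:1, or:1, lamp:1, than:1, your:1, bridge:1, him:1, plate:1
Hapax (freq=1): at, baker, bridge, him, know, lamp, milk, or, plate, table, than, your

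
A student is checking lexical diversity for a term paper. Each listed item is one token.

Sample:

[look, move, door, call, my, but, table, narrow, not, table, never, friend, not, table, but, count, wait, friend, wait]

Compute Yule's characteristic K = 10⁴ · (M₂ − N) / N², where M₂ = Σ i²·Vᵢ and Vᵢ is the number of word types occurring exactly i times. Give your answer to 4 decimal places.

387.8116

Frequencies: table:3, but:2, not:2, friend:2, wait:2, look:1, move:1, door:1, call:1, my:1, narrow:1, never:1, count:1
N = 19. Frequency spectrum: V_1=8, V_2=4, V_3=1
M₂ = 1²·8 + 2²·4 + 3²·1 = 33
K = 10000 × (33 − 19) / 19² = 387.8116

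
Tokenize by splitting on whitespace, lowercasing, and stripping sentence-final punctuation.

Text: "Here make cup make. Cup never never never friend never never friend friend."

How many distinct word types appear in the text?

5

Distinct types: {cup, friend, here, make, never}
V = 5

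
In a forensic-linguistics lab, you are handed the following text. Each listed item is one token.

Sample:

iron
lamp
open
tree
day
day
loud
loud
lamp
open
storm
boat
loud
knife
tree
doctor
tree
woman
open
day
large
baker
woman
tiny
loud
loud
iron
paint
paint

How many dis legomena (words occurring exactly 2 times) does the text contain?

Frequencies: loud:5, open:3, tree:3, day:3, iron:2, lamp:2, woman:2, paint:2, storm:1, boat:1, knife:1, doctor:1, large:1, baker:1, tiny:1
Words with frequency 2: iron, lamp, paint, woman

4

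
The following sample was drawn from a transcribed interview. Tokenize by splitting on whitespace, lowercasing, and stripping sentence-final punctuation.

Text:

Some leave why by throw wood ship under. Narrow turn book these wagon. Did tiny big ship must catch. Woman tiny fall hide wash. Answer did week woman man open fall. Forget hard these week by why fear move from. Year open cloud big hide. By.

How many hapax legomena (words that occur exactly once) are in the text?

21

Frequencies: by:3, why:2, ship:2, these:2, did:2, tiny:2, big:2, woman:2, fall:2, hide:2, week:2, open:2, some:1, leave:1, throw:1, wood:1, under:1, narrow:1, turn:1, book:1, … (13 more, each freq 1)
Hapax (freq=1): answer, book, catch, cloud, fear, forget, from, hard, leave, man, move, must, narrow, some, throw, turn, under, wagon, wash, wood, year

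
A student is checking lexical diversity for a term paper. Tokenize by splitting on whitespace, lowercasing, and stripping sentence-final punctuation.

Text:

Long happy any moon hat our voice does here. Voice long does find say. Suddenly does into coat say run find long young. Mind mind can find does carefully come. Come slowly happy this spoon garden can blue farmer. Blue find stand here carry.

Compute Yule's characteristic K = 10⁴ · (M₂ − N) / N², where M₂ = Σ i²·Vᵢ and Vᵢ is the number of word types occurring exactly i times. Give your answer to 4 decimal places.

Frequencies: does:4, find:4, long:3, happy:2, voice:2, here:2, say:2, mind:2, can:2, come:2, blue:2, any:1, moon:1, hat:1, our:1, suddenly:1, into:1, coat:1, run:1, young:1, … (8 more, each freq 1)
N = 44. Frequency spectrum: V_1=17, V_2=8, V_3=1, V_4=2
M₂ = 1²·17 + 2²·8 + 3²·1 + 4²·2 = 90
K = 10000 × (90 − 44) / 44² = 237.6033

237.6033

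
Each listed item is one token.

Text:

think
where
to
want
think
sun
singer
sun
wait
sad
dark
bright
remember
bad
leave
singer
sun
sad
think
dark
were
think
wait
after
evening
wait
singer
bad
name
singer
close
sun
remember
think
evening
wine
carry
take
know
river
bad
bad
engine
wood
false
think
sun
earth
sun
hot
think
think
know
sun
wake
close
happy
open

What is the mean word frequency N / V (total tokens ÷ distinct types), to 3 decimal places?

1.871

N = 58 tokens, V = 31 types.
Mean frequency = N / V = 58 / 31 = 1.871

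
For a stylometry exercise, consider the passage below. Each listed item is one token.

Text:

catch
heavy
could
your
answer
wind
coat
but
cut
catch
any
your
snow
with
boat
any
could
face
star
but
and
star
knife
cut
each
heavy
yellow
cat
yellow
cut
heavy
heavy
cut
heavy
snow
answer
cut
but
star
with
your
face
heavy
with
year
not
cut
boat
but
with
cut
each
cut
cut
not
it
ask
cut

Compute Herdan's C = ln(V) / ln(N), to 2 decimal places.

0.78

N = 58, V = 24.
ln(V) = 3.178054, ln(N) = 4.060443
C = 3.178054 / 4.060443 = 0.78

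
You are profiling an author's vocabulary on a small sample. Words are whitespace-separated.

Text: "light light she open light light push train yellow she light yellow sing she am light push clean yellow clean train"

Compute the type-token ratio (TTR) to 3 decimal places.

0.429

N = 21 tokens, V = 9 types.
TTR = V / N = 9 / 21 = 0.429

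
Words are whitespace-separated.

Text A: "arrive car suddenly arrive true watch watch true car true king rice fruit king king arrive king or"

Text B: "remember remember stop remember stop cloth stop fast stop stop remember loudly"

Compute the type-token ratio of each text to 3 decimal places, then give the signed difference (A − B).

TTR(A) = 9/18 = 0.500
TTR(B) = 5/12 = 0.417
Difference = 0.500 − 0.417 = 0.083

0.083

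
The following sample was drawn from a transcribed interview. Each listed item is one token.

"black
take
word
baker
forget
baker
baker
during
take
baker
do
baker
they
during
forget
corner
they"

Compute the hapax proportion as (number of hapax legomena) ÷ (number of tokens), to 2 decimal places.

Frequencies: baker:5, take:2, forget:2, during:2, they:2, black:1, word:1, do:1, corner:1
Hapax count = 4; token count = 17.
Ratio = 4 / 17 = 0.24

0.24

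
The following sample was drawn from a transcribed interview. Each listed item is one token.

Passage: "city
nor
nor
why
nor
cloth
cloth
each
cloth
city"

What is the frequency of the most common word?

3

Frequencies: nor:3, cloth:3, city:2, why:1, each:1
Most common: 'nor' with frequency 3.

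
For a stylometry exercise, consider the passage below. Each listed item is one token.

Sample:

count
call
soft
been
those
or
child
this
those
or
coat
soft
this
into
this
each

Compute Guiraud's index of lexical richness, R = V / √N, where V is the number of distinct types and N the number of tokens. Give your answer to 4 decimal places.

2.7500

N = 16, V = 11.
√N = 4.000000
R = 11 / 4.000000 = 2.7500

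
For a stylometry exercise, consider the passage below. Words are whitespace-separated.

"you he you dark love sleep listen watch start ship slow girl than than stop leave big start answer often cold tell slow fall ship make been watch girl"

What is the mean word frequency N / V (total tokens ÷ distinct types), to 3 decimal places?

N = 29 tokens, V = 22 types.
Mean frequency = N / V = 29 / 22 = 1.318

1.318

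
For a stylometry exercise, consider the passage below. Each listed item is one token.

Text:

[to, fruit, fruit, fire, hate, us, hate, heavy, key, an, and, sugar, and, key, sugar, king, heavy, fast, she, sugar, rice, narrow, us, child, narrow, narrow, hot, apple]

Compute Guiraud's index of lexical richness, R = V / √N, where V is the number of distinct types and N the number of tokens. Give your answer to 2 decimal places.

N = 28, V = 18.
√N = 5.291503
R = 18 / 5.291503 = 3.40

3.40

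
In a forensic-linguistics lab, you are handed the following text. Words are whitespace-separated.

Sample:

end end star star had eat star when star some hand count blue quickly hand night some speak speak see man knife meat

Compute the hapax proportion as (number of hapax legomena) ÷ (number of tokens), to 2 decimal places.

0.48

Frequencies: star:4, end:2, some:2, hand:2, speak:2, had:1, eat:1, when:1, count:1, blue:1, quickly:1, night:1, see:1, man:1, knife:1, meat:1
Hapax count = 11; token count = 23.
Ratio = 11 / 23 = 0.48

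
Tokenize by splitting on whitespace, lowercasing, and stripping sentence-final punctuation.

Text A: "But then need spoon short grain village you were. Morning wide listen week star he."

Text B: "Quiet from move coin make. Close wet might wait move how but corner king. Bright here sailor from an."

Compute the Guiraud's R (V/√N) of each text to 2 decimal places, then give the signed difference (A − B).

A: V=15, N=15, R=3.87
B: V=17, N=19, R=3.90
Difference = 3.87 − 3.90 = -0.03

-0.03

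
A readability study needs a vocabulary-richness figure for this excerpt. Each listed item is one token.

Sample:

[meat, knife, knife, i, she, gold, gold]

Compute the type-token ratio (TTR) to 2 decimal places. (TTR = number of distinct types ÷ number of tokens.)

N = 7 tokens, V = 5 types.
TTR = V / N = 5 / 7 = 0.71

0.71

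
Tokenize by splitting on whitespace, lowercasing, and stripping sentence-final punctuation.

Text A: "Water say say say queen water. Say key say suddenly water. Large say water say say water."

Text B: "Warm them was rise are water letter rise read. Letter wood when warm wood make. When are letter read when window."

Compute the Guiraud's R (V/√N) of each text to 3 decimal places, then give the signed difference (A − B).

-1.164

A: V=6, N=17, R=1.455
B: V=12, N=21, R=2.619
Difference = 1.455 − 2.619 = -1.164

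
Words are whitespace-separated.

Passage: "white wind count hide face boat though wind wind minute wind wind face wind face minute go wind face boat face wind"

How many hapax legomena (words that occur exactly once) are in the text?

Frequencies: wind:8, face:5, boat:2, minute:2, white:1, count:1, hide:1, though:1, go:1
Hapax (freq=1): count, go, hide, though, white

5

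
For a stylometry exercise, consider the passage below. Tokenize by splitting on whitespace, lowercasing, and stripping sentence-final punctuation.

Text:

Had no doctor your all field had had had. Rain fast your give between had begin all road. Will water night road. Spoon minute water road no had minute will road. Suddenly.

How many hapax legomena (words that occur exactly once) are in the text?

10

Frequencies: had:6, road:4, no:2, your:2, all:2, will:2, water:2, minute:2, doctor:1, field:1, rain:1, fast:1, give:1, between:1, begin:1, night:1, spoon:1, suddenly:1
Hapax (freq=1): begin, between, doctor, fast, field, give, night, rain, spoon, suddenly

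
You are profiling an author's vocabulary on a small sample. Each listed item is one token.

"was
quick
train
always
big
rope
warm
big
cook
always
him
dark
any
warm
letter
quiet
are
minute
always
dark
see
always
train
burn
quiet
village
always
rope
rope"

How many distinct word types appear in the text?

18

Distinct types: {always, any, are, big, burn, cook, dark, him, letter, minute, quick, quiet, rope, see, train, village, warm, was}
V = 18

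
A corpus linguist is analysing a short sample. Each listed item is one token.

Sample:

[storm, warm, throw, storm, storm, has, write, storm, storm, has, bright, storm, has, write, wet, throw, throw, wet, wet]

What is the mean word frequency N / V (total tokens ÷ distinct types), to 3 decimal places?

N = 19 tokens, V = 7 types.
Mean frequency = N / V = 19 / 7 = 2.714

2.714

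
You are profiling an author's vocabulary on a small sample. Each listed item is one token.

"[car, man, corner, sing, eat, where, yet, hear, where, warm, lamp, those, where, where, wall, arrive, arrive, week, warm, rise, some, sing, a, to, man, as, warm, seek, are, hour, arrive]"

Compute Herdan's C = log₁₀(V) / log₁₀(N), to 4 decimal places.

N = 31, V = 22.
log₁₀(V) = 1.342423, log₁₀(N) = 1.491362
C = 1.342423 / 1.491362 = 0.9001

0.9001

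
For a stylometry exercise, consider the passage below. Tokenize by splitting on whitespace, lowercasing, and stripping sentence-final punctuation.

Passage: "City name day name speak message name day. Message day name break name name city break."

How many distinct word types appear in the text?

Distinct types: {break, city, day, message, name, speak}
V = 6

6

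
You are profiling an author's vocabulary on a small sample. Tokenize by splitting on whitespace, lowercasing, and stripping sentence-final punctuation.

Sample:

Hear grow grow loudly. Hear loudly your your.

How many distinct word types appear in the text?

4

Distinct types: {grow, hear, loudly, your}
V = 4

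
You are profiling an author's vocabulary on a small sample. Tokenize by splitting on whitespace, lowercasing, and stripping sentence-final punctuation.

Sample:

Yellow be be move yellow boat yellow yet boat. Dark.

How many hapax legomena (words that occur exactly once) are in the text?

Frequencies: yellow:3, be:2, boat:2, move:1, yet:1, dark:1
Hapax (freq=1): dark, move, yet

3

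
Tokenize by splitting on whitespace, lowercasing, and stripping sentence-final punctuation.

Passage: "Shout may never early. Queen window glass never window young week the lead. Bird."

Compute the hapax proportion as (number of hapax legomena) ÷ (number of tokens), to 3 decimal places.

0.714

Frequencies: never:2, window:2, shout:1, may:1, early:1, queen:1, glass:1, young:1, week:1, the:1, lead:1, bird:1
Hapax count = 10; token count = 14.
Ratio = 10 / 14 = 0.714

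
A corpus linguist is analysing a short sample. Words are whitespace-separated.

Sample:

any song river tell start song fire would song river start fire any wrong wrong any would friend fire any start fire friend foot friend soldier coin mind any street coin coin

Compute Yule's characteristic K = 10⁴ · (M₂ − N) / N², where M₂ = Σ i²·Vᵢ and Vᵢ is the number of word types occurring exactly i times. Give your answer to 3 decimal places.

Frequencies: any:5, fire:4, song:3, start:3, friend:3, coin:3, river:2, would:2, wrong:2, tell:1, foot:1, soldier:1, mind:1, street:1
N = 32. Frequency spectrum: V_1=5, V_2=3, V_3=4, V_4=1, V_5=1
M₂ = 1²·5 + 2²·3 + 3²·4 + 4²·1 + 5²·1 = 94
K = 10000 × (94 − 32) / 32² = 605.469

605.469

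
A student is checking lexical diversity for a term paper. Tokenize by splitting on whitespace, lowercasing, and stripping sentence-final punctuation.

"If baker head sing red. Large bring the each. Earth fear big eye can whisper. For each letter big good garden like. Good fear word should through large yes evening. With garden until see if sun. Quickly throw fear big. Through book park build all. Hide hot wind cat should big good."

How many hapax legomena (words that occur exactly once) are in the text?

Frequencies: big:4, fear:3, good:3, if:2, large:2, each:2, garden:2, should:2, through:2, baker:1, head:1, sing:1, red:1, bring:1, the:1, earth:1, eye:1, can:1, whisper:1, for:1, … (19 more, each freq 1)
Hapax (freq=1): all, baker, book, bring, build, can, cat, earth, evening, eye, for, head, hide, hot, letter, like, park, quickly, red, see, sing, sun, the, throw, until, whisper, wind, with, word, yes

30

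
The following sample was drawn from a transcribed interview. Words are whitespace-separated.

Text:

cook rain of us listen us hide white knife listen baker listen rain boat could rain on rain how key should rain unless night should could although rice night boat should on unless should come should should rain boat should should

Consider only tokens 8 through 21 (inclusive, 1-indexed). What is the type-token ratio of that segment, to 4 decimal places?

Segment tokens 8–21: white, knife, listen, baker, listen, rain, boat, could, rain, on, rain, how, key, should
Segment N = 14, segment V = 11.
TTR = 11 / 14 = 0.7857

0.7857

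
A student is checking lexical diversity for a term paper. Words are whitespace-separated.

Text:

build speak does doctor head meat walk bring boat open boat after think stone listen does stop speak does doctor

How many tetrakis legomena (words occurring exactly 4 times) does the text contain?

0

Frequencies: does:3, speak:2, doctor:2, boat:2, build:1, head:1, meat:1, walk:1, bring:1, open:1, after:1, think:1, stone:1, listen:1, stop:1
Words with frequency 4: (none)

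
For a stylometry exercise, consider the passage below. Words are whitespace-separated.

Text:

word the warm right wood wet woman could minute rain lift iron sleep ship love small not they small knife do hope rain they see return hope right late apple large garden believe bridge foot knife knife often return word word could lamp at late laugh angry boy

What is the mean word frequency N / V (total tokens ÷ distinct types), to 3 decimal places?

N = 48 tokens, V = 36 types.
Mean frequency = N / V = 48 / 36 = 1.333

1.333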